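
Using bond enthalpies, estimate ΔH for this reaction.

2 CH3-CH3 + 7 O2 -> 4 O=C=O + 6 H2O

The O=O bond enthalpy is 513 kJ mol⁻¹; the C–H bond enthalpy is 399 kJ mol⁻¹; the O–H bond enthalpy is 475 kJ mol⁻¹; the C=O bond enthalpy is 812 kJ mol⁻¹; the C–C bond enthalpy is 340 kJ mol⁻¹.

Bonds broken (reactants):
  C–C: 2 × 340 = 680
  C–H: 12 × 399 = 4788
  O=O: 7 × 513 = 3591
  Σ(broken) = 9059 kJ
Bonds formed (products):
  C=O: 8 × 812 = 6496
  O–H: 12 × 475 = 5700
  Σ(formed) = 12196 kJ
ΔH = Σ(broken) − Σ(formed) = 9059 − 12196 = −3137 kJ

ΔH ≈ −3137 kJ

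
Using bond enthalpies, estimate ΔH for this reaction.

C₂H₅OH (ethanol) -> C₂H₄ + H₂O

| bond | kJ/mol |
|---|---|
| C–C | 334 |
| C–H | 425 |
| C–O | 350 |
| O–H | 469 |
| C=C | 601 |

ΔH ≈ +39 kJ

Bonds broken (reactants):
  C–C: 1 × 334 = 334
  C–H: 5 × 425 = 2125
  C–O: 1 × 350 = 350
  O–H: 1 × 469 = 469
  Σ(broken) = 3278 kJ
Bonds formed (products):
  C–H: 4 × 425 = 1700
  C=C: 1 × 601 = 601
  O–H: 2 × 469 = 938
  Σ(formed) = 3239 kJ
ΔH = Σ(broken) − Σ(formed) = 3278 − 3239 = +39 kJ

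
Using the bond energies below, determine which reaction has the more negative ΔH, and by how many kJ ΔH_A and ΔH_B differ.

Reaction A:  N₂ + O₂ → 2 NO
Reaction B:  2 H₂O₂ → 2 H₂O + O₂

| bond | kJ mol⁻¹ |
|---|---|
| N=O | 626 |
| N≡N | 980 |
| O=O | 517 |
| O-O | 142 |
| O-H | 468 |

Reaction B, by 478 kJ

Reaction A:
  Bonds broken (reactants):
    N≡N: 1 × 980 = 980
    O=O: 1 × 517 = 517
    Σ(broken) = 1497 kJ
  Bonds formed (products):
    N=O: 2 × 626 = 1252
    Σ(formed) = 1252 kJ
  ΔH_A = 1497 − 1252 = +245 kJ
Reaction B:
  Bonds broken (reactants):
    O-H: 4 × 468 = 1872
    O-O: 2 × 142 = 284
    Σ(broken) = 2156 kJ
  Bonds formed (products):
    O-H: 4 × 468 = 1872
    O=O: 1 × 517 = 517
    Σ(formed) = 2389 kJ
  ΔH_B = 2156 − 2389 = −233 kJ
ΔH_A − ΔH_B = +478 kJ, so reaction B has the more negative ΔH; |ΔH_A − ΔH_B| = 478 kJ.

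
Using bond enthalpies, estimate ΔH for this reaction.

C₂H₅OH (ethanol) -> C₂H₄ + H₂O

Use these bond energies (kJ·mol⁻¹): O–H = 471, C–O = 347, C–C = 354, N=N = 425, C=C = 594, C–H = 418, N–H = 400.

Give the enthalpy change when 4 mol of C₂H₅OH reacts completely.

ΔH = +216 kJ

Bonds broken (reactants):
  C–C: 1 × 354 = 354
  C–H: 5 × 418 = 2090
  C–O: 1 × 347 = 347
  O–H: 1 × 471 = 471
  Σ(broken) = 3262 kJ
Bonds formed (products):
  C–H: 4 × 418 = 1672
  C=C: 1 × 594 = 594
  O–H: 2 × 471 = 942
  Σ(formed) = 3208 kJ
ΔH = Σ(broken) − Σ(formed) = 3262 − 3208 = +54 kJ
For 4× the reaction as written: 4 × (+54) = +216 kJ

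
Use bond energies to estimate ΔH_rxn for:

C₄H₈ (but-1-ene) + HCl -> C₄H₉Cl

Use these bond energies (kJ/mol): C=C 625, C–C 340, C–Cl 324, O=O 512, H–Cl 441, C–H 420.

Bonds broken (reactants):
  C–C: 2 × 340 = 680
  C–H: 8 × 420 = 3360
  C=C: 1 × 625 = 625
  H–Cl: 1 × 441 = 441
  Σ(broken) = 5106 kJ
Bonds formed (products):
  C–C: 3 × 340 = 1020
  C–Cl: 1 × 324 = 324
  C–H: 9 × 420 = 3780
  Σ(formed) = 5124 kJ
ΔH = Σ(broken) − Σ(formed) = 5106 − 5124 = −18 kJ

ΔH ≈ −18 kJ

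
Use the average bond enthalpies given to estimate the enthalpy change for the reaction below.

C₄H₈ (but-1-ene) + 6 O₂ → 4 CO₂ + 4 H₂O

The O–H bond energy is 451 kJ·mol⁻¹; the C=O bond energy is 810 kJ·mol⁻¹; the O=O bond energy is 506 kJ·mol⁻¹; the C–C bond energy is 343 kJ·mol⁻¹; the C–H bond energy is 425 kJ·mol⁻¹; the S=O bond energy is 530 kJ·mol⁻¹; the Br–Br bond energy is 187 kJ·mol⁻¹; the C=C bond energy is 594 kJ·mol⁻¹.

ΔH ≈ −2372 kJ

Bonds broken (reactants):
  C–C: 2 × 343 = 686
  C–H: 8 × 425 = 3400
  C=C: 1 × 594 = 594
  O=O: 6 × 506 = 3036
  Σ(broken) = 7716 kJ
Bonds formed (products):
  C=O: 8 × 810 = 6480
  O–H: 8 × 451 = 3608
  Σ(formed) = 10088 kJ
ΔH = Σ(broken) − Σ(formed) = 7716 − 10088 = −2372 kJ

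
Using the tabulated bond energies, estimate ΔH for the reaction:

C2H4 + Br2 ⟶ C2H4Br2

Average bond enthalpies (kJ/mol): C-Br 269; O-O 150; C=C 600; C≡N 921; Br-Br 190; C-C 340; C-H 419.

Bonds broken (reactants):
  Br-Br: 1 × 190 = 190
  C-H: 4 × 419 = 1676
  C=C: 1 × 600 = 600
  Σ(broken) = 2466 kJ
Bonds formed (products):
  C-Br: 2 × 269 = 538
  C-C: 1 × 340 = 340
  C-H: 4 × 419 = 1676
  Σ(formed) = 2554 kJ
ΔH = Σ(broken) − Σ(formed) = 2466 − 2554 = −88 kJ

ΔH ≈ −88 kJ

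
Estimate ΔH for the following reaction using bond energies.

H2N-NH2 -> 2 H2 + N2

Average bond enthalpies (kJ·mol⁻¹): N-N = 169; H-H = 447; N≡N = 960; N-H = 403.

Bonds broken (reactants):
  N-H: 4 × 403 = 1612
  N-N: 1 × 169 = 169
  Σ(broken) = 1781 kJ
Bonds formed (products):
  H-H: 2 × 447 = 894
  N≡N: 1 × 960 = 960
  Σ(formed) = 1854 kJ
ΔH = Σ(broken) − Σ(formed) = 1781 − 1854 = −73 kJ

ΔH ≈ −73 kJ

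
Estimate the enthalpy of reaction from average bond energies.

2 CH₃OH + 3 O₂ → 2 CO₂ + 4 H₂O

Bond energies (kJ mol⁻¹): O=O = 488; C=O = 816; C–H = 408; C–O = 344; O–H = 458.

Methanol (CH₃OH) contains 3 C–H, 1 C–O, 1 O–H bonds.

Bonds broken (reactants):
  C–H: 6 × 408 = 2448
  C–O: 2 × 344 = 688
  O–H: 2 × 458 = 916
  O=O: 3 × 488 = 1464
  Σ(broken) = 5516 kJ
Bonds formed (products):
  C=O: 4 × 816 = 3264
  O–H: 8 × 458 = 3664
  Σ(formed) = 6928 kJ
ΔH = Σ(broken) − Σ(formed) = 5516 − 6928 = −1412 kJ

ΔH ≈ −1412 kJ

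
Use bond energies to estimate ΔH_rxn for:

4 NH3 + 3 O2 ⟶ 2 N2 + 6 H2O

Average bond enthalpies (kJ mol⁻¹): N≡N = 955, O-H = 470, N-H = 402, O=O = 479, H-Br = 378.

ΔH ≈ −1289 kJ

Bonds broken (reactants):
  N-H: 12 × 402 = 4824
  O=O: 3 × 479 = 1437
  Σ(broken) = 6261 kJ
Bonds formed (products):
  N≡N: 2 × 955 = 1910
  O-H: 12 × 470 = 5640
  Σ(formed) = 7550 kJ
ΔH = Σ(broken) − Σ(formed) = 6261 − 7550 = −1289 kJ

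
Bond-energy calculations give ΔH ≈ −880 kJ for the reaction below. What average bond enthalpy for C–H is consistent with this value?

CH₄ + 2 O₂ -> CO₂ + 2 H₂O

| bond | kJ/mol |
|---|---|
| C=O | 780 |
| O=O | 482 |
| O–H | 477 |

Let D be the C–H bond energy.
Σ(broken) = 4×D + 2×482 = 964 + 4D
Σ(formed) = 2×780 + 4×477 = 3468
ΔH = Σ(broken) − Σ(formed) = (964 + 4D) − (3468) = −2504 + 4D
Setting this equal to −880 kJ gives 4D = 1624, so D = 406 kJ/mol.

D(C–H) ≈ 406 kJ/mol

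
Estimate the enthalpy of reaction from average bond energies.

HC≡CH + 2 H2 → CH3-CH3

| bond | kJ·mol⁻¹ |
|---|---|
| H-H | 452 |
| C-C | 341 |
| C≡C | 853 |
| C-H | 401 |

ΔH ≈ −188 kJ

Bonds broken (reactants):
  C≡C: 1 × 853 = 853
  C-H: 2 × 401 = 802
  H-H: 2 × 452 = 904
  Σ(broken) = 2559 kJ
Bonds formed (products):
  C-C: 1 × 341 = 341
  C-H: 6 × 401 = 2406
  Σ(formed) = 2747 kJ
ΔH = Σ(broken) − Σ(formed) = 2559 − 2747 = −188 kJ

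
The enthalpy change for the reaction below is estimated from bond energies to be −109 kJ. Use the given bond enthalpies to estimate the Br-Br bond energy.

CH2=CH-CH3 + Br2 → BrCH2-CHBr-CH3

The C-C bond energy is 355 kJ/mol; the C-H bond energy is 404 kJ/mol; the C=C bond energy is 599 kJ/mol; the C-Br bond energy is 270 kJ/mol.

D(Br-Br) ≈ 187 kJ/mol

Let D be the Br-Br bond energy.
Σ(broken) = 1×D + 1×355 + 6×404 + 1×599 = 3378 + D
Σ(formed) = 2×270 + 2×355 + 6×404 = 3674
ΔH = Σ(broken) − Σ(formed) = (3378 + D) − (3674) = −296 + D
Setting this equal to −109 kJ gives D = 187 kJ/mol.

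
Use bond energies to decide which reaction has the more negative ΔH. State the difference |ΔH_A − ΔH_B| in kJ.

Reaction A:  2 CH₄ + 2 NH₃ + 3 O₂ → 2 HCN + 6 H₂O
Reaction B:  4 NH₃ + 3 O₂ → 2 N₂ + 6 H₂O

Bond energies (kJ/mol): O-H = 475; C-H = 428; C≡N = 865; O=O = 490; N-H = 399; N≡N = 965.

Reaction A:
  Bonds broken (reactants):
    C-H: 8 × 428 = 3424
    N-H: 6 × 399 = 2394
    O=O: 3 × 490 = 1470
    Σ(broken) = 7288 kJ
  Bonds formed (products):
    C≡N: 2 × 865 = 1730
    C-H: 2 × 428 = 856
    O-H: 12 × 475 = 5700
    Σ(formed) = 8286 kJ
  ΔH_A = 7288 − 8286 = −998 kJ
Reaction B:
  Bonds broken (reactants):
    N-H: 12 × 399 = 4788
    O=O: 3 × 490 = 1470
    Σ(broken) = 6258 kJ
  Bonds formed (products):
    N≡N: 2 × 965 = 1930
    O-H: 12 × 475 = 5700
    Σ(formed) = 7630 kJ
  ΔH_B = 6258 − 7630 = −1372 kJ
ΔH_A − ΔH_B = +374 kJ, so reaction B has the more negative ΔH; |ΔH_A − ΔH_B| = 374 kJ.

Reaction B, by 374 kJ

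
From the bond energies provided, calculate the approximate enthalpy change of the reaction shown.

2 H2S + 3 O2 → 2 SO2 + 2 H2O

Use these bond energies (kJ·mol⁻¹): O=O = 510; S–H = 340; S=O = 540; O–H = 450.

ΔH ≈ −1070 kJ

Bonds broken (reactants):
  O=O: 3 × 510 = 1530
  S–H: 4 × 340 = 1360
  Σ(broken) = 2890 kJ
Bonds formed (products):
  O–H: 4 × 450 = 1800
  S=O: 4 × 540 = 2160
  Σ(formed) = 3960 kJ
ΔH = Σ(broken) − Σ(formed) = 2890 − 3960 = −1070 kJ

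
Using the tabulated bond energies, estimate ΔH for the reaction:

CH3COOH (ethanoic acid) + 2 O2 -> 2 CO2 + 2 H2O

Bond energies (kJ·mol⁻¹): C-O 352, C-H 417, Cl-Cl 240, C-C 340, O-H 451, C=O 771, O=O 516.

Bonds broken (reactants):
  C-C: 1 × 340 = 340
  C-H: 3 × 417 = 1251
  C-O: 1 × 352 = 352
  C=O: 1 × 771 = 771
  O-H: 1 × 451 = 451
  O=O: 2 × 516 = 1032
  Σ(broken) = 4197 kJ
Bonds formed (products):
  C=O: 4 × 771 = 3084
  O-H: 4 × 451 = 1804
  Σ(formed) = 4888 kJ
ΔH = Σ(broken) − Σ(formed) = 4197 − 4888 = −691 kJ

ΔH ≈ −691 kJ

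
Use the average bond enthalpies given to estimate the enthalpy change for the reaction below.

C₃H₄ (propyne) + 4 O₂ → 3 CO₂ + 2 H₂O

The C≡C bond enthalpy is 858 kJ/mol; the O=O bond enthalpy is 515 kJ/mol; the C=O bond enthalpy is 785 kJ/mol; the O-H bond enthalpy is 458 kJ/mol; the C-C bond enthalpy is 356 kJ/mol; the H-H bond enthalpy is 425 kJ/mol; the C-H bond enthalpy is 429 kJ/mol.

Bonds broken (reactants):
  C≡C: 1 × 858 = 858
  C-C: 1 × 356 = 356
  C-H: 4 × 429 = 1716
  O=O: 4 × 515 = 2060
  Σ(broken) = 4990 kJ
Bonds formed (products):
  C=O: 6 × 785 = 4710
  O-H: 4 × 458 = 1832
  Σ(formed) = 6542 kJ
ΔH = Σ(broken) − Σ(formed) = 4990 − 6542 = −1552 kJ

ΔH ≈ −1552 kJ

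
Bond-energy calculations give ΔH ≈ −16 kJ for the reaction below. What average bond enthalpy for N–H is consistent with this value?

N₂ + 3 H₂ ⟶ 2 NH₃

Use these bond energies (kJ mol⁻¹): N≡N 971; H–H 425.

D(N–H) ≈ 377 kJ/mol

Let D be the N–H bond energy.
Σ(broken) = 3×425 + 1×971 = 2246
Σ(formed) = 6×D = 6D
ΔH = Σ(broken) − Σ(formed) = (2246) − (6D) = +2246 − 6D
Setting this equal to −16 kJ gives 6D = 2262, so D = 377 kJ/mol.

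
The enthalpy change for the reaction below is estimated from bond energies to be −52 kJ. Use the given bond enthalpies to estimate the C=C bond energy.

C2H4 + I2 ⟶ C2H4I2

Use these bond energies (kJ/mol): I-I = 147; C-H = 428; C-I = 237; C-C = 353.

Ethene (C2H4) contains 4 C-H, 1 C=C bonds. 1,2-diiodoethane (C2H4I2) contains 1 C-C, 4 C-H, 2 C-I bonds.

D(C=C) ≈ 628 kJ/mol

Let D be the C=C bond energy.
Σ(broken) = 4×428 + 1×D + 1×147 = 1859 + D
Σ(formed) = 1×353 + 4×428 + 2×237 = 2539
ΔH = Σ(broken) − Σ(formed) = (1859 + D) − (2539) = −680 + D
Setting this equal to −52 kJ gives D = 628 kJ/mol.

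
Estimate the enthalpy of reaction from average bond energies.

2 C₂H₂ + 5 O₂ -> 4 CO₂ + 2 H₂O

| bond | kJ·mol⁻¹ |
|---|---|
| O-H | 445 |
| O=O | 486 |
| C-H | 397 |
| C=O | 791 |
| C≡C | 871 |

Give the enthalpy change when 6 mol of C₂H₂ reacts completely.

ΔH = −7044 kJ

Bonds broken (reactants):
  C≡C: 2 × 871 = 1742
  C-H: 4 × 397 = 1588
  O=O: 5 × 486 = 2430
  Σ(broken) = 5760 kJ
Bonds formed (products):
  C=O: 8 × 791 = 6328
  O-H: 4 × 445 = 1780
  Σ(formed) = 8108 kJ
ΔH = Σ(broken) − Σ(formed) = 5760 − 8108 = −2348 kJ
For 3× the reaction as written: 3 × (−2348) = −7044 kJ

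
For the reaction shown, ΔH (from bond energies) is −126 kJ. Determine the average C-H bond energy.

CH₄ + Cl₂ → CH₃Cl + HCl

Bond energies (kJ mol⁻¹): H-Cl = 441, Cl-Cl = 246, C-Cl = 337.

Let D be the C-H bond energy.
Σ(broken) = 4×D + 1×246 = 246 + 4D
Σ(formed) = 1×337 + 3×D + 1×441 = 778 + 3D
ΔH = Σ(broken) − Σ(formed) = (246 + 4D) − (778 + 3D) = −532 + D
Setting this equal to −126 kJ gives D = 406 kJ/mol.

D(C-H) ≈ 406 kJ/mol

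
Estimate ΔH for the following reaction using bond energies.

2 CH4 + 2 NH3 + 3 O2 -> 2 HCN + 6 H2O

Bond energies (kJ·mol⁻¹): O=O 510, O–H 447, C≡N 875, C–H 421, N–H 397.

ΔH ≈ −676 kJ

Bonds broken (reactants):
  C–H: 8 × 421 = 3368
  N–H: 6 × 397 = 2382
  O=O: 3 × 510 = 1530
  Σ(broken) = 7280 kJ
Bonds formed (products):
  C≡N: 2 × 875 = 1750
  C–H: 2 × 421 = 842
  O–H: 12 × 447 = 5364
  Σ(formed) = 7956 kJ
ΔH = Σ(broken) − Σ(formed) = 7280 − 7956 = −676 kJ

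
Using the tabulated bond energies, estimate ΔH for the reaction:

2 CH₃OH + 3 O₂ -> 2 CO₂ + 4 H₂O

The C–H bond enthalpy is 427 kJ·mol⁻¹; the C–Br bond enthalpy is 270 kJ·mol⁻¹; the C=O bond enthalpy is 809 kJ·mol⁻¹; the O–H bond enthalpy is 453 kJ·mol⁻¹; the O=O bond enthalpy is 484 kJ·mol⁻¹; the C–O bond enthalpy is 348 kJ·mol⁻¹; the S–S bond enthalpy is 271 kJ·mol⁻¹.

Bonds broken (reactants):
  C–H: 6 × 427 = 2562
  C–O: 2 × 348 = 696
  O–H: 2 × 453 = 906
  O=O: 3 × 484 = 1452
  Σ(broken) = 5616 kJ
Bonds formed (products):
  C=O: 4 × 809 = 3236
  O–H: 8 × 453 = 3624
  Σ(formed) = 6860 kJ
ΔH = Σ(broken) − Σ(formed) = 5616 − 6860 = −1244 kJ

ΔH ≈ −1244 kJ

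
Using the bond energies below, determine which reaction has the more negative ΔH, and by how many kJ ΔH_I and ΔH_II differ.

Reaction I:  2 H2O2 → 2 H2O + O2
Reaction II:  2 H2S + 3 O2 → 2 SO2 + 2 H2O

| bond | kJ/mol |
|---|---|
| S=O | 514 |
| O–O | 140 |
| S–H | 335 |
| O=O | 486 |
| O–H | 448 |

Reaction II, by 844 kJ

Reaction I:
  Bonds broken (reactants):
    O–H: 4 × 448 = 1792
    O–O: 2 × 140 = 280
    Σ(broken) = 2072 kJ
  Bonds formed (products):
    O–H: 4 × 448 = 1792
    O=O: 1 × 486 = 486
    Σ(formed) = 2278 kJ
  ΔH_I = 2072 − 2278 = −206 kJ
Reaction II:
  Bonds broken (reactants):
    O=O: 3 × 486 = 1458
    S–H: 4 × 335 = 1340
    Σ(broken) = 2798 kJ
  Bonds formed (products):
    O–H: 4 × 448 = 1792
    S=O: 4 × 514 = 2056
    Σ(formed) = 3848 kJ
  ΔH_II = 2798 − 3848 = −1050 kJ
ΔH_I − ΔH_II = +844 kJ, so reaction II has the more negative ΔH; |ΔH_I − ΔH_II| = 844 kJ.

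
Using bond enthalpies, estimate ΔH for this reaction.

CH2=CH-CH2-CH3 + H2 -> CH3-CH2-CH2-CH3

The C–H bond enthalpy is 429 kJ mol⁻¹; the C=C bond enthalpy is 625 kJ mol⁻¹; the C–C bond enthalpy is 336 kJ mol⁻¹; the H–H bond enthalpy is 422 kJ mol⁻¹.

ΔH ≈ −147 kJ

Bonds broken (reactants):
  C–C: 2 × 336 = 672
  C–H: 8 × 429 = 3432
  C=C: 1 × 625 = 625
  H–H: 1 × 422 = 422
  Σ(broken) = 5151 kJ
Bonds formed (products):
  C–C: 3 × 336 = 1008
  C–H: 10 × 429 = 4290
  Σ(formed) = 5298 kJ
ΔH = Σ(broken) − Σ(formed) = 5151 − 5298 = −147 kJ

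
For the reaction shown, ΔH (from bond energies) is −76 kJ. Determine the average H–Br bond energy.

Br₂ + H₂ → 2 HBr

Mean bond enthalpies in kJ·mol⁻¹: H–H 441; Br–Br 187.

D(H–Br) ≈ 352 kJ/mol

Let D be the H–Br bond energy.
Σ(broken) = 1×187 + 1×441 = 628
Σ(formed) = 2×D = 2D
ΔH = Σ(broken) − Σ(formed) = (628) − (2D) = +628 − 2D
Setting this equal to −76 kJ gives 2D = 704, so D = 352 kJ/mol.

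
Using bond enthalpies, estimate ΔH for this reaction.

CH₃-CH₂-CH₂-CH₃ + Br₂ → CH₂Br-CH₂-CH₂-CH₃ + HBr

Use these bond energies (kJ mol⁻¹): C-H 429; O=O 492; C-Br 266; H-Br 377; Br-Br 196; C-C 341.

Bonds broken (reactants):
  Br-Br: 1 × 196 = 196
  C-C: 3 × 341 = 1023
  C-H: 10 × 429 = 4290
  Σ(broken) = 5509 kJ
Bonds formed (products):
  C-Br: 1 × 266 = 266
  C-C: 3 × 341 = 1023
  C-H: 9 × 429 = 3861
  H-Br: 1 × 377 = 377
  Σ(formed) = 5527 kJ
ΔH = Σ(broken) − Σ(formed) = 5509 − 5527 = −18 kJ

ΔH ≈ −18 kJ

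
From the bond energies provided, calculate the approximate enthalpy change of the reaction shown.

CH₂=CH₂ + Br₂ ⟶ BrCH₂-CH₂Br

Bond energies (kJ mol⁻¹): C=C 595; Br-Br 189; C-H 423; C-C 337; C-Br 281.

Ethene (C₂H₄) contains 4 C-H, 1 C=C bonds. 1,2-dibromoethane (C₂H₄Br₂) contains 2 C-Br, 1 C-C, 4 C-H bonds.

Bonds broken (reactants):
  Br-Br: 1 × 189 = 189
  C-H: 4 × 423 = 1692
  C=C: 1 × 595 = 595
  Σ(broken) = 2476 kJ
Bonds formed (products):
  C-Br: 2 × 281 = 562
  C-C: 1 × 337 = 337
  C-H: 4 × 423 = 1692
  Σ(formed) = 2591 kJ
ΔH = Σ(broken) − Σ(formed) = 2476 − 2591 = −115 kJ

ΔH ≈ −115 kJ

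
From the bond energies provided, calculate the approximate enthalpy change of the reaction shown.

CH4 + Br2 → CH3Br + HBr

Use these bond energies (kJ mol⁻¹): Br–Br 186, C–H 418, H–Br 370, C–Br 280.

ΔH ≈ −46 kJ

Bonds broken (reactants):
  Br–Br: 1 × 186 = 186
  C–H: 4 × 418 = 1672
  Σ(broken) = 1858 kJ
Bonds formed (products):
  C–Br: 1 × 280 = 280
  C–H: 3 × 418 = 1254
  H–Br: 1 × 370 = 370
  Σ(formed) = 1904 kJ
ΔH = Σ(broken) − Σ(formed) = 1858 − 1904 = −46 kJ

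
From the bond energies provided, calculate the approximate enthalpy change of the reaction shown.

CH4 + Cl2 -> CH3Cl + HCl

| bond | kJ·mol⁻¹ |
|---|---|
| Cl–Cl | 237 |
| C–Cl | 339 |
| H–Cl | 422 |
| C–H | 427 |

Bonds broken (reactants):
  C–H: 4 × 427 = 1708
  Cl–Cl: 1 × 237 = 237
  Σ(broken) = 1945 kJ
Bonds formed (products):
  C–Cl: 1 × 339 = 339
  C–H: 3 × 427 = 1281
  H–Cl: 1 × 422 = 422
  Σ(formed) = 2042 kJ
ΔH = Σ(broken) − Σ(formed) = 1945 − 2042 = −97 kJ

ΔH ≈ −97 kJ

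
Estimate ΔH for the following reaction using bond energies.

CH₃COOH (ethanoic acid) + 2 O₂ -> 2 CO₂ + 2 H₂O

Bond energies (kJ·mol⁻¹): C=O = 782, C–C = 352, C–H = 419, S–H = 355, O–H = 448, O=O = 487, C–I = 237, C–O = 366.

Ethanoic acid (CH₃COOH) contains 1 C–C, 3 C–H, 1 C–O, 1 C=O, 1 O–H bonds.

ΔH ≈ −741 kJ

Bonds broken (reactants):
  C–C: 1 × 352 = 352
  C–H: 3 × 419 = 1257
  C–O: 1 × 366 = 366
  C=O: 1 × 782 = 782
  O–H: 1 × 448 = 448
  O=O: 2 × 487 = 974
  Σ(broken) = 4179 kJ
Bonds formed (products):
  C=O: 4 × 782 = 3128
  O–H: 4 × 448 = 1792
  Σ(formed) = 4920 kJ
ΔH = Σ(broken) − Σ(formed) = 4179 − 4920 = −741 kJ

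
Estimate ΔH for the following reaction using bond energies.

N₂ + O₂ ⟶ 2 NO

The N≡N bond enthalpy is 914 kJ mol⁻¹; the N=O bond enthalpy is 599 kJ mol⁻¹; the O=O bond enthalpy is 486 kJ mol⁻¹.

ΔH ≈ +202 kJ

Bonds broken (reactants):
  N≡N: 1 × 914 = 914
  O=O: 1 × 486 = 486
  Σ(broken) = 1400 kJ
Bonds formed (products):
  N=O: 2 × 599 = 1198
  Σ(formed) = 1198 kJ
ΔH = Σ(broken) − Σ(formed) = 1400 − 1198 = +202 kJ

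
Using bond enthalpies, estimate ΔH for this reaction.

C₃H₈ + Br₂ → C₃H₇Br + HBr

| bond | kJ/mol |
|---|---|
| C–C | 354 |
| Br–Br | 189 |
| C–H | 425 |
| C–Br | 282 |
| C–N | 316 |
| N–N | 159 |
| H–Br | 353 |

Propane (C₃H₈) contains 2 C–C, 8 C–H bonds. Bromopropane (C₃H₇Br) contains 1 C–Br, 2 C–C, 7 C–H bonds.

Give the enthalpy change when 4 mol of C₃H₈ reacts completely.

Bonds broken (reactants):
  Br–Br: 1 × 189 = 189
  C–C: 2 × 354 = 708
  C–H: 8 × 425 = 3400
  Σ(broken) = 4297 kJ
Bonds formed (products):
  C–Br: 1 × 282 = 282
  C–C: 2 × 354 = 708
  C–H: 7 × 425 = 2975
  H–Br: 1 × 353 = 353
  Σ(formed) = 4318 kJ
ΔH = Σ(broken) − Σ(formed) = 4297 − 4318 = −21 kJ
For 4× the reaction as written: 4 × (−21) = −84 kJ

ΔH = −84 kJ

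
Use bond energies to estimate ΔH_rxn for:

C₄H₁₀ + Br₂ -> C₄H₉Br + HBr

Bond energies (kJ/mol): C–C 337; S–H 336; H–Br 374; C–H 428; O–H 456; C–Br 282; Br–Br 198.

ΔH ≈ −30 kJ

Bonds broken (reactants):
  Br–Br: 1 × 198 = 198
  C–C: 3 × 337 = 1011
  C–H: 10 × 428 = 4280
  Σ(broken) = 5489 kJ
Bonds formed (products):
  C–Br: 1 × 282 = 282
  C–C: 3 × 337 = 1011
  C–H: 9 × 428 = 3852
  H–Br: 1 × 374 = 374
  Σ(formed) = 5519 kJ
ΔH = Σ(broken) − Σ(formed) = 5489 − 5519 = −30 kJ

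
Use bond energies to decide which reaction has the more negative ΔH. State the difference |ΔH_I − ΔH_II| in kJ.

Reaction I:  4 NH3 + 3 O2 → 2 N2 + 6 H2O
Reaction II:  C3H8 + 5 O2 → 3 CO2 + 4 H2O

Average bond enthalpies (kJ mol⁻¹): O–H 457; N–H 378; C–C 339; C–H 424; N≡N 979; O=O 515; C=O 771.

Reaction II, by 276 kJ

Reaction I:
  Bonds broken (reactants):
    N–H: 12 × 378 = 4536
    O=O: 3 × 515 = 1545
    Σ(broken) = 6081 kJ
  Bonds formed (products):
    N≡N: 2 × 979 = 1958
    O–H: 12 × 457 = 5484
    Σ(formed) = 7442 kJ
  ΔH_I = 6081 − 7442 = −1361 kJ
Reaction II:
  Bonds broken (reactants):
    C–C: 2 × 339 = 678
    C–H: 8 × 424 = 3392
    O=O: 5 × 515 = 2575
    Σ(broken) = 6645 kJ
  Bonds formed (products):
    C=O: 6 × 771 = 4626
    O–H: 8 × 457 = 3656
    Σ(formed) = 8282 kJ
  ΔH_II = 6645 − 8282 = −1637 kJ
ΔH_I − ΔH_II = +276 kJ, so reaction II has the more negative ΔH; |ΔH_I − ΔH_II| = 276 kJ.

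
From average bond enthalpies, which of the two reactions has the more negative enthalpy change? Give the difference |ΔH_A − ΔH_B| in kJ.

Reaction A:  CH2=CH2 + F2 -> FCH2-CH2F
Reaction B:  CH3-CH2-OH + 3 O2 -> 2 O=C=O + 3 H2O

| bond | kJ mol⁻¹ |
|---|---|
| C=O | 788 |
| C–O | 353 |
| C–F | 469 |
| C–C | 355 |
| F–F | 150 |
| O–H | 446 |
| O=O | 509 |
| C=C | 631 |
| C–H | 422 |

Reaction A:
  Bonds broken (reactants):
    C–H: 4 × 422 = 1688
    C=C: 1 × 631 = 631
    F–F: 1 × 150 = 150
    Σ(broken) = 2469 kJ
  Bonds formed (products):
    C–C: 1 × 355 = 355
    C–F: 2 × 469 = 938
    C–H: 4 × 422 = 1688
    Σ(formed) = 2981 kJ
  ΔH_A = 2469 − 2981 = −512 kJ
Reaction B:
  Bonds broken (reactants):
    C–C: 1 × 355 = 355
    C–H: 5 × 422 = 2110
    C–O: 1 × 353 = 353
    O–H: 1 × 446 = 446
    O=O: 3 × 509 = 1527
    Σ(broken) = 4791 kJ
  Bonds formed (products):
    C=O: 4 × 788 = 3152
    O–H: 6 × 446 = 2676
    Σ(formed) = 5828 kJ
  ΔH_B = 4791 − 5828 = −1037 kJ
ΔH_A − ΔH_B = +525 kJ, so reaction B has the more negative ΔH; |ΔH_A − ΔH_B| = 525 kJ.

Reaction B, by 525 kJ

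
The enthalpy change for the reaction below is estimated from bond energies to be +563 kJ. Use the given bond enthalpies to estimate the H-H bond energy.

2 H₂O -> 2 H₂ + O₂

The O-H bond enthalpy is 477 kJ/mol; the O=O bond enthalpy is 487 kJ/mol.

Let D be the H-H bond energy.
Σ(broken) = 4×477 = 1908
Σ(formed) = 2×D + 1×487 = 487 + 2D
ΔH = Σ(broken) − Σ(formed) = (1908) − (487 + 2D) = +1421 − 2D
Setting this equal to +563 kJ gives 2D = 858, so D = 429 kJ/mol.

D(H-H) ≈ 429 kJ/mol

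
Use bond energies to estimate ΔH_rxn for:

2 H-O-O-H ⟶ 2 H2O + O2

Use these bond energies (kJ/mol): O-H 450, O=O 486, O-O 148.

ΔH ≈ −190 kJ

Bonds broken (reactants):
  O-H: 4 × 450 = 1800
  O-O: 2 × 148 = 296
  Σ(broken) = 2096 kJ
Bonds formed (products):
  O-H: 4 × 450 = 1800
  O=O: 1 × 486 = 486
  Σ(formed) = 2286 kJ
ΔH = Σ(broken) − Σ(formed) = 2096 − 2286 = −190 kJ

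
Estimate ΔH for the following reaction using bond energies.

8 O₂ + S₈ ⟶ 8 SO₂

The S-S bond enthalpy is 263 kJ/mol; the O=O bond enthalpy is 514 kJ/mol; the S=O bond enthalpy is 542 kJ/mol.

Bonds broken (reactants):
  O=O: 8 × 514 = 4112
  S-S: 8 × 263 = 2104
  Σ(broken) = 6216 kJ
Bonds formed (products):
  S=O: 16 × 542 = 8672
  Σ(formed) = 8672 kJ
ΔH = Σ(broken) − Σ(formed) = 6216 − 8672 = −2456 kJ

ΔH ≈ −2456 kJ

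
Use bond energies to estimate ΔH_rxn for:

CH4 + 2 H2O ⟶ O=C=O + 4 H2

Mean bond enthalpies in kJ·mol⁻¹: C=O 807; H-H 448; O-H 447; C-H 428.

Bonds broken (reactants):
  C-H: 4 × 428 = 1712
  O-H: 4 × 447 = 1788
  Σ(broken) = 3500 kJ
Bonds formed (products):
  C=O: 2 × 807 = 1614
  H-H: 4 × 448 = 1792
  Σ(formed) = 3406 kJ
ΔH = Σ(broken) − Σ(formed) = 3500 − 3406 = +94 kJ

ΔH ≈ +94 kJ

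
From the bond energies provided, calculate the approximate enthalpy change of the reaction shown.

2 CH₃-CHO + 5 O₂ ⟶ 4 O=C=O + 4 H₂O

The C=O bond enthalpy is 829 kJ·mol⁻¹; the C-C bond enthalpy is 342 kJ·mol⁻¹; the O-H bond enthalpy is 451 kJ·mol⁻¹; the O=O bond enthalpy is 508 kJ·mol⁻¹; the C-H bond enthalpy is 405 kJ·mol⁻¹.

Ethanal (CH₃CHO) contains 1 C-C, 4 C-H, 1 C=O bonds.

Bonds broken (reactants):
  C-C: 2 × 342 = 684
  C-H: 8 × 405 = 3240
  C=O: 2 × 829 = 1658
  O=O: 5 × 508 = 2540
  Σ(broken) = 8122 kJ
Bonds formed (products):
  C=O: 8 × 829 = 6632
  O-H: 8 × 451 = 3608
  Σ(formed) = 10240 kJ
ΔH = Σ(broken) − Σ(formed) = 8122 − 10240 = −2118 kJ

ΔH ≈ −2118 kJ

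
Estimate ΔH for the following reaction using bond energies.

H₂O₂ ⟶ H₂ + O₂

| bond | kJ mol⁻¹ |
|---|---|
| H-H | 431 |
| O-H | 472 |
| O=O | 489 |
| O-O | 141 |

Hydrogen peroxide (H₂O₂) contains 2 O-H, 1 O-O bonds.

ΔH ≈ +165 kJ

Bonds broken (reactants):
  O-H: 2 × 472 = 944
  O-O: 1 × 141 = 141
  Σ(broken) = 1085 kJ
Bonds formed (products):
  H-H: 1 × 431 = 431
  O=O: 1 × 489 = 489
  Σ(formed) = 920 kJ
ΔH = Σ(broken) − Σ(formed) = 1085 − 920 = +165 kJ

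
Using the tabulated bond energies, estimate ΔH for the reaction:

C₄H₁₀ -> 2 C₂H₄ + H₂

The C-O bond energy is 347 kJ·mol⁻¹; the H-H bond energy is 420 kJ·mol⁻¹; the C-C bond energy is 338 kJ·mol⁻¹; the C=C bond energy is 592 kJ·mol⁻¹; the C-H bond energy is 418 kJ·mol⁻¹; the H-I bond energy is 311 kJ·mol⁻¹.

Bonds broken (reactants):
  C-C: 3 × 338 = 1014
  C-H: 10 × 418 = 4180
  Σ(broken) = 5194 kJ
Bonds formed (products):
  C-H: 8 × 418 = 3344
  C=C: 2 × 592 = 1184
  H-H: 1 × 420 = 420
  Σ(formed) = 4948 kJ
ΔH = Σ(broken) − Σ(formed) = 5194 − 4948 = +246 kJ

ΔH ≈ +246 kJ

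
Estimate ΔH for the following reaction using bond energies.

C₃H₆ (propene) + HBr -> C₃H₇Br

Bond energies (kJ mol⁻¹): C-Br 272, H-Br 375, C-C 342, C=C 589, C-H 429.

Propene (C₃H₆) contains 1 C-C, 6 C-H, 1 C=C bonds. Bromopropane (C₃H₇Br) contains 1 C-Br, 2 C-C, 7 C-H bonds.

ΔH ≈ −79 kJ

Bonds broken (reactants):
  C-C: 1 × 342 = 342
  C-H: 6 × 429 = 2574
  C=C: 1 × 589 = 589
  H-Br: 1 × 375 = 375
  Σ(broken) = 3880 kJ
Bonds formed (products):
  C-Br: 1 × 272 = 272
  C-C: 2 × 342 = 684
  C-H: 7 × 429 = 3003
  Σ(formed) = 3959 kJ
ΔH = Σ(broken) − Σ(formed) = 3880 − 3959 = −79 kJ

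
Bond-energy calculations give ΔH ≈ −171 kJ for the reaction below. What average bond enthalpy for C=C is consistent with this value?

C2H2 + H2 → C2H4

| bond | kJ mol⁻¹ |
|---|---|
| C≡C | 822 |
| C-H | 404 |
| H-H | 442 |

Let D be the C=C bond energy.
Σ(broken) = 1×822 + 2×404 + 1×442 = 2072
Σ(formed) = 4×404 + 1×D = 1616 + D
ΔH = Σ(broken) − Σ(formed) = (2072) − (1616 + D) = +456 − D
Setting this equal to −171 kJ gives D = 627 kJ/mol.

D(C=C) ≈ 627 kJ/mol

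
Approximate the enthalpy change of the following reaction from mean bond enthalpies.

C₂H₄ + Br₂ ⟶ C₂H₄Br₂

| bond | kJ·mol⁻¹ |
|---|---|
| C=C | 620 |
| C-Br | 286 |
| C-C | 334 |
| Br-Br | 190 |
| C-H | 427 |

Bonds broken (reactants):
  Br-Br: 1 × 190 = 190
  C-H: 4 × 427 = 1708
  C=C: 1 × 620 = 620
  Σ(broken) = 2518 kJ
Bonds formed (products):
  C-Br: 2 × 286 = 572
  C-C: 1 × 334 = 334
  C-H: 4 × 427 = 1708
  Σ(formed) = 2614 kJ
ΔH = Σ(broken) − Σ(formed) = 2518 − 2614 = −96 kJ

ΔH ≈ −96 kJ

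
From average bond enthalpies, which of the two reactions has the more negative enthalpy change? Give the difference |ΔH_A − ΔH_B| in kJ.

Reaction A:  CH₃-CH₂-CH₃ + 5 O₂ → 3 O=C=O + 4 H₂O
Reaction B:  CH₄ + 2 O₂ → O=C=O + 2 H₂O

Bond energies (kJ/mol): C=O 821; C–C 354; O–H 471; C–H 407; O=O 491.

Reaction A, by 1359 kJ

Reaction A:
  Bonds broken (reactants):
    C–C: 2 × 354 = 708
    C–H: 8 × 407 = 3256
    O=O: 5 × 491 = 2455
    Σ(broken) = 6419 kJ
  Bonds formed (products):
    C=O: 6 × 821 = 4926
    O–H: 8 × 471 = 3768
    Σ(formed) = 8694 kJ
  ΔH_A = 6419 − 8694 = −2275 kJ
Reaction B:
  Bonds broken (reactants):
    C–H: 4 × 407 = 1628
    O=O: 2 × 491 = 982
    Σ(broken) = 2610 kJ
  Bonds formed (products):
    C=O: 2 × 821 = 1642
    O–H: 4 × 471 = 1884
    Σ(formed) = 3526 kJ
  ΔH_B = 2610 − 3526 = −916 kJ
ΔH_A − ΔH_B = −1359 kJ, so reaction A has the more negative ΔH; |ΔH_A − ΔH_B| = 1359 kJ.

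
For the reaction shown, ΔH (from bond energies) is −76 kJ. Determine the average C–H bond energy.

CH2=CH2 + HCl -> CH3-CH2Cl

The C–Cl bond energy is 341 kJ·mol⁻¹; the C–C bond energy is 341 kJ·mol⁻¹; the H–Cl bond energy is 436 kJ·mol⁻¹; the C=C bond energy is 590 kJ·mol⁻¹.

Let D be the C–H bond energy.
Σ(broken) = 4×D + 1×590 + 1×436 = 1026 + 4D
Σ(formed) = 1×341 + 1×341 + 5×D = 682 + 5D
ΔH = Σ(broken) − Σ(formed) = (1026 + 4D) − (682 + 5D) = +344 − D
Setting this equal to −76 kJ gives D = 420 kJ/mol.

D(C–H) ≈ 420 kJ/mol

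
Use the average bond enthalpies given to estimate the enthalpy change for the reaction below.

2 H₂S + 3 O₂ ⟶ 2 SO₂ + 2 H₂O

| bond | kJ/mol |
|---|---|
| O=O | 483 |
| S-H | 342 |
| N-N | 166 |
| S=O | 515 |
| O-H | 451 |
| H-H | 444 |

ΔH ≈ −1047 kJ

Bonds broken (reactants):
  O=O: 3 × 483 = 1449
  S-H: 4 × 342 = 1368
  Σ(broken) = 2817 kJ
Bonds formed (products):
  O-H: 4 × 451 = 1804
  S=O: 4 × 515 = 2060
  Σ(formed) = 3864 kJ
ΔH = Σ(broken) − Σ(formed) = 2817 − 3864 = −1047 kJ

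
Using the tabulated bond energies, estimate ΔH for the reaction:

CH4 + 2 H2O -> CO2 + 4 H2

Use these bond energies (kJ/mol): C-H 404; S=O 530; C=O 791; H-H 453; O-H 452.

ΔH ≈ +30 kJ

Bonds broken (reactants):
  C-H: 4 × 404 = 1616
  O-H: 4 × 452 = 1808
  Σ(broken) = 3424 kJ
Bonds formed (products):
  C=O: 2 × 791 = 1582
  H-H: 4 × 453 = 1812
  Σ(formed) = 3394 kJ
ΔH = Σ(broken) − Σ(formed) = 3424 − 3394 = +30 kJ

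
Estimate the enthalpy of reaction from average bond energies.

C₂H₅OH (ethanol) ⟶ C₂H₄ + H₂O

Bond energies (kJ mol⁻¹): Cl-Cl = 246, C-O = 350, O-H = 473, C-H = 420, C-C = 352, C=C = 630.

Bonds broken (reactants):
  C-C: 1 × 352 = 352
  C-H: 5 × 420 = 2100
  C-O: 1 × 350 = 350
  O-H: 1 × 473 = 473
  Σ(broken) = 3275 kJ
Bonds formed (products):
  C-H: 4 × 420 = 1680
  C=C: 1 × 630 = 630
  O-H: 2 × 473 = 946
  Σ(formed) = 3256 kJ
ΔH = Σ(broken) − Σ(formed) = 3275 − 3256 = +19 kJ

ΔH ≈ +19 kJ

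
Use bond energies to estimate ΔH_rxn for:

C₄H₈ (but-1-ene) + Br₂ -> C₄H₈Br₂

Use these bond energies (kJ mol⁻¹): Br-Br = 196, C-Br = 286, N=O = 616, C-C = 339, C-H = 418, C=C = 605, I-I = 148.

Bonds broken (reactants):
  Br-Br: 1 × 196 = 196
  C-C: 2 × 339 = 678
  C-H: 8 × 418 = 3344
  C=C: 1 × 605 = 605
  Σ(broken) = 4823 kJ
Bonds formed (products):
  C-Br: 2 × 286 = 572
  C-C: 3 × 339 = 1017
  C-H: 8 × 418 = 3344
  Σ(formed) = 4933 kJ
ΔH = Σ(broken) − Σ(formed) = 4823 − 4933 = −110 kJ

ΔH ≈ −110 kJ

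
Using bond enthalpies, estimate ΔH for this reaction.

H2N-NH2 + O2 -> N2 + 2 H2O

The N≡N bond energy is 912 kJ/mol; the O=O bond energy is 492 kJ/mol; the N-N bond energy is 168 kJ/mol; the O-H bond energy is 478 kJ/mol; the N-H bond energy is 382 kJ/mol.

Bonds broken (reactants):
  N-H: 4 × 382 = 1528
  N-N: 1 × 168 = 168
  O=O: 1 × 492 = 492
  Σ(broken) = 2188 kJ
Bonds formed (products):
  N≡N: 1 × 912 = 912
  O-H: 4 × 478 = 1912
  Σ(formed) = 2824 kJ
ΔH = Σ(broken) − Σ(formed) = 2188 − 2824 = −636 kJ

ΔH ≈ −636 kJ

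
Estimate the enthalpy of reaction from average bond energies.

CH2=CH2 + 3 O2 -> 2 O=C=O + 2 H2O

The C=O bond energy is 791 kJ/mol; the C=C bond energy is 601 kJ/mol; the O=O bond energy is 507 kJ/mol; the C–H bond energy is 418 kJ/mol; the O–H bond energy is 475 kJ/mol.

ΔH ≈ −1270 kJ

Bonds broken (reactants):
  C–H: 4 × 418 = 1672
  C=C: 1 × 601 = 601
  O=O: 3 × 507 = 1521
  Σ(broken) = 3794 kJ
Bonds formed (products):
  C=O: 4 × 791 = 3164
  O–H: 4 × 475 = 1900
  Σ(formed) = 5064 kJ
ΔH = Σ(broken) − Σ(formed) = 3794 − 5064 = −1270 kJ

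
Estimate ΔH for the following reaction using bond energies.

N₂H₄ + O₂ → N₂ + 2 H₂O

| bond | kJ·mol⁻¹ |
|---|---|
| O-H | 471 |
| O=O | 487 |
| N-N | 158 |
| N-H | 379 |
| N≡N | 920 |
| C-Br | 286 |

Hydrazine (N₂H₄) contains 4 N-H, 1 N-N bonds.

ΔH ≈ −643 kJ

Bonds broken (reactants):
  N-H: 4 × 379 = 1516
  N-N: 1 × 158 = 158
  O=O: 1 × 487 = 487
  Σ(broken) = 2161 kJ
Bonds formed (products):
  N≡N: 1 × 920 = 920
  O-H: 4 × 471 = 1884
  Σ(formed) = 2804 kJ
ΔH = Σ(broken) − Σ(formed) = 2161 − 2804 = −643 kJ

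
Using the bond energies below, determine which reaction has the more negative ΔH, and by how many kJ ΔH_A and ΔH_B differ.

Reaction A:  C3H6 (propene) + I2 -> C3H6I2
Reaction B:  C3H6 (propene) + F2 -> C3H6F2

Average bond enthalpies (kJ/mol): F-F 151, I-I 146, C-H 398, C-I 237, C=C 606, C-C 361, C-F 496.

Reaction A:
  Bonds broken (reactants):
    C-C: 1 × 361 = 361
    C-H: 6 × 398 = 2388
    C=C: 1 × 606 = 606
    I-I: 1 × 146 = 146
    Σ(broken) = 3501 kJ
  Bonds formed (products):
    C-C: 2 × 361 = 722
    C-H: 6 × 398 = 2388
    C-I: 2 × 237 = 474
    Σ(formed) = 3584 kJ
  ΔH_A = 3501 − 3584 = −83 kJ
Reaction B:
  Bonds broken (reactants):
    C-C: 1 × 361 = 361
    C-H: 6 × 398 = 2388
    C=C: 1 × 606 = 606
    F-F: 1 × 151 = 151
    Σ(broken) = 3506 kJ
  Bonds formed (products):
    C-C: 2 × 361 = 722
    C-F: 2 × 496 = 992
    C-H: 6 × 398 = 2388
    Σ(formed) = 4102 kJ
  ΔH_B = 3506 − 4102 = −596 kJ
ΔH_A − ΔH_B = +513 kJ, so reaction B has the more negative ΔH; |ΔH_A − ΔH_B| = 513 kJ.

Reaction B, by 513 kJ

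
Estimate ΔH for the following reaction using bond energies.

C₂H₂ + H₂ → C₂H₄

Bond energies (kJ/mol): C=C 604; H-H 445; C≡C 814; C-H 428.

Bonds broken (reactants):
  C≡C: 1 × 814 = 814
  C-H: 2 × 428 = 856
  H-H: 1 × 445 = 445
  Σ(broken) = 2115 kJ
Bonds formed (products):
  C-H: 4 × 428 = 1712
  C=C: 1 × 604 = 604
  Σ(formed) = 2316 kJ
ΔH = Σ(broken) − Σ(formed) = 2115 − 2316 = −201 kJ

ΔH ≈ −201 kJ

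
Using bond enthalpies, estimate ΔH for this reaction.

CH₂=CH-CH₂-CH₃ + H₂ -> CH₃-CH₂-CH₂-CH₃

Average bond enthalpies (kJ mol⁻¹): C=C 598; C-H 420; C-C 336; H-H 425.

ΔH ≈ −153 kJ

Bonds broken (reactants):
  C-C: 2 × 336 = 672
  C-H: 8 × 420 = 3360
  C=C: 1 × 598 = 598
  H-H: 1 × 425 = 425
  Σ(broken) = 5055 kJ
Bonds formed (products):
  C-C: 3 × 336 = 1008
  C-H: 10 × 420 = 4200
  Σ(formed) = 5208 kJ
ΔH = Σ(broken) − Σ(formed) = 5055 − 5208 = −153 kJ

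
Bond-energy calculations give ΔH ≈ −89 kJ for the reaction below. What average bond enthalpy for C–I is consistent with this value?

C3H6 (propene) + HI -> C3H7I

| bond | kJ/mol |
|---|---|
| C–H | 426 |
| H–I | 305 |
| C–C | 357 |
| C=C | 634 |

Let D be the C–I bond energy.
Σ(broken) = 1×357 + 6×426 + 1×634 + 1×305 = 3852
Σ(formed) = 2×357 + 7×426 + 1×D = 3696 + D
ΔH = Σ(broken) − Σ(formed) = (3852) − (3696 + D) = +156 − D
Setting this equal to −89 kJ gives D = 245 kJ/mol.

D(C–I) ≈ 245 kJ/mol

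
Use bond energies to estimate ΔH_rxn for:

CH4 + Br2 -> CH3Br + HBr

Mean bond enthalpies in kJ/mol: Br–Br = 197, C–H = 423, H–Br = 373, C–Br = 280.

ΔH ≈ −33 kJ

Bonds broken (reactants):
  Br–Br: 1 × 197 = 197
  C–H: 4 × 423 = 1692
  Σ(broken) = 1889 kJ
Bonds formed (products):
  C–Br: 1 × 280 = 280
  C–H: 3 × 423 = 1269
  H–Br: 1 × 373 = 373
  Σ(formed) = 1922 kJ
ΔH = Σ(broken) − Σ(formed) = 1889 − 1922 = −33 kJ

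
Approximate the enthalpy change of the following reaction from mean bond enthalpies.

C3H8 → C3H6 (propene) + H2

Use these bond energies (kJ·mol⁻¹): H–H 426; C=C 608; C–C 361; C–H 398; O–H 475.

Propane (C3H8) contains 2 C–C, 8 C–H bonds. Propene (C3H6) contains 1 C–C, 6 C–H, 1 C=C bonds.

Bonds broken (reactants):
  C–C: 2 × 361 = 722
  C–H: 8 × 398 = 3184
  Σ(broken) = 3906 kJ
Bonds formed (products):
  C–C: 1 × 361 = 361
  C–H: 6 × 398 = 2388
  C=C: 1 × 608 = 608
  H–H: 1 × 426 = 426
  Σ(formed) = 3783 kJ
ΔH = Σ(broken) − Σ(formed) = 3906 − 3783 = +123 kJ

ΔH ≈ +123 kJ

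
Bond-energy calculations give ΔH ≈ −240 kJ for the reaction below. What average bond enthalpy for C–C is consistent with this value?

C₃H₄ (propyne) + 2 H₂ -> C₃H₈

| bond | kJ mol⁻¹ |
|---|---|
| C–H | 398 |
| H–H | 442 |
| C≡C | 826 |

Let D be the C–C bond energy.
Σ(broken) = 1×826 + 1×D + 4×398 + 2×442 = 3302 + D
Σ(formed) = 2×D + 8×398 = 3184 + 2D
ΔH = Σ(broken) − Σ(formed) = (3302 + D) − (3184 + 2D) = +118 − D
Setting this equal to −240 kJ gives D = 358 kJ/mol.

D(C–C) ≈ 358 kJ/mol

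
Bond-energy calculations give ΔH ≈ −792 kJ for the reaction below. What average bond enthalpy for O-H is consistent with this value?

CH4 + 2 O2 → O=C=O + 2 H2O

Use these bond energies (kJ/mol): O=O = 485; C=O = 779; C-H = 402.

D(O-H) ≈ 453 kJ/mol

Let D be the O-H bond energy.
Σ(broken) = 4×402 + 2×485 = 2578
Σ(formed) = 2×779 + 4×D = 1558 + 4D
ΔH = Σ(broken) − Σ(formed) = (2578) − (1558 + 4D) = +1020 − 4D
Setting this equal to −792 kJ gives 4D = 1812, so D = 453 kJ/mol.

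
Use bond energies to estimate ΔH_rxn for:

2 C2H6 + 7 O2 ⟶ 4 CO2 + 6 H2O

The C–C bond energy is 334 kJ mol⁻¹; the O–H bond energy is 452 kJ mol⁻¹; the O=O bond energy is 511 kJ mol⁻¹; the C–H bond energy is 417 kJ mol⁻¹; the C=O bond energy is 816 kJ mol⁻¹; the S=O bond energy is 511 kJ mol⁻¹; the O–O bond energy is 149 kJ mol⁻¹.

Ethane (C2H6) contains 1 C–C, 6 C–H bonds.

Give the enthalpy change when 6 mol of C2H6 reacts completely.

Bonds broken (reactants):
  C–C: 2 × 334 = 668
  C–H: 12 × 417 = 5004
  O=O: 7 × 511 = 3577
  Σ(broken) = 9249 kJ
Bonds formed (products):
  C=O: 8 × 816 = 6528
  O–H: 12 × 452 = 5424
  Σ(formed) = 11952 kJ
ΔH = Σ(broken) − Σ(formed) = 9249 − 11952 = −2703 kJ
For 3× the reaction as written: 3 × (−2703) = −8109 kJ

ΔH = −8109 kJ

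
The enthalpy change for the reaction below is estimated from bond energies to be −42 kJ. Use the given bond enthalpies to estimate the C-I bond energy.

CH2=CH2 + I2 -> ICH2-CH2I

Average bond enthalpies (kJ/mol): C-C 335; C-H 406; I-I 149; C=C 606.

D(C-I) ≈ 231 kJ/mol

Let D be the C-I bond energy.
Σ(broken) = 4×406 + 1×606 + 1×149 = 2379
Σ(formed) = 1×335 + 4×406 + 2×D = 1959 + 2D
ΔH = Σ(broken) − Σ(formed) = (2379) − (1959 + 2D) = +420 − 2D
Setting this equal to −42 kJ gives 2D = 462, so D = 231 kJ/mol.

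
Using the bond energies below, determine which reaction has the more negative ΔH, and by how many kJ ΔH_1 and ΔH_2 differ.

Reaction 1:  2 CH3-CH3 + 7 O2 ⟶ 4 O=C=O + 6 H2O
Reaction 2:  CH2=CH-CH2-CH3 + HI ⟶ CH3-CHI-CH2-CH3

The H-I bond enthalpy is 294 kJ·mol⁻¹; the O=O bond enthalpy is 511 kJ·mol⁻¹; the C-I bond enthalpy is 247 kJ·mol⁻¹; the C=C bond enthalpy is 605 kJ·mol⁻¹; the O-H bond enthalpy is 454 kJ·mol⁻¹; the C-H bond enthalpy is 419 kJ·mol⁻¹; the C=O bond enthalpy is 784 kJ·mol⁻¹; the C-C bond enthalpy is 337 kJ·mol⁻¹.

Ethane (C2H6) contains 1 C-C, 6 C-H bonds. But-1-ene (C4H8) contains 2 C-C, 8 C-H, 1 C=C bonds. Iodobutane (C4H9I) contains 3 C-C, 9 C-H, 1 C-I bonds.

Reaction 1:
  Bonds broken (reactants):
    C-C: 2 × 337 = 674
    C-H: 12 × 419 = 5028
    O=O: 7 × 511 = 3577
    Σ(broken) = 9279 kJ
  Bonds formed (products):
    C=O: 8 × 784 = 6272
    O-H: 12 × 454 = 5448
    Σ(formed) = 11720 kJ
  ΔH_1 = 9279 − 11720 = −2441 kJ
Reaction 2:
  Bonds broken (reactants):
    C-C: 2 × 337 = 674
    C-H: 8 × 419 = 3352
    C=C: 1 × 605 = 605
    H-I: 1 × 294 = 294
    Σ(broken) = 4925 kJ
  Bonds formed (products):
    C-C: 3 × 337 = 1011
    C-H: 9 × 419 = 3771
    C-I: 1 × 247 = 247
    Σ(formed) = 5029 kJ
  ΔH_2 = 4925 − 5029 = −104 kJ
ΔH_1 − ΔH_2 = −2337 kJ, so reaction 1 has the more negative ΔH; |ΔH_1 − ΔH_2| = 2337 kJ.

Reaction 1, by 2337 kJ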